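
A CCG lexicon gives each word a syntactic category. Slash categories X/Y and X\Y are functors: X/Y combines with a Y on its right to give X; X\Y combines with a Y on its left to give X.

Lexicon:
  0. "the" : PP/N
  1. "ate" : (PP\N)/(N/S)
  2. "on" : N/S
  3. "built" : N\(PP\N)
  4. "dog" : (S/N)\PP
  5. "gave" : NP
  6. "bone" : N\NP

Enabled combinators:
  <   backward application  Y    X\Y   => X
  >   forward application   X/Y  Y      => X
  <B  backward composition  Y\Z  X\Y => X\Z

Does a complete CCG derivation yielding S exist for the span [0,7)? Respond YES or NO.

YES

[0,7] S   >
  [0,5] S/N   <
    [0,4] PP   >
      [0,1] "the" : PP/N
      [1,4] N   <
        [1,3] PP\N   >
          [1,2] "ate" : (PP\N)/(N/S)
          [2,3] "on" : N/S
        [3,4] "built" : N\(PP\N)
    [4,5] "dog" : (S/N)\PP
  [5,7] N   <
    [5,6] "gave" : NP
    [6,7] "bone" : N\NP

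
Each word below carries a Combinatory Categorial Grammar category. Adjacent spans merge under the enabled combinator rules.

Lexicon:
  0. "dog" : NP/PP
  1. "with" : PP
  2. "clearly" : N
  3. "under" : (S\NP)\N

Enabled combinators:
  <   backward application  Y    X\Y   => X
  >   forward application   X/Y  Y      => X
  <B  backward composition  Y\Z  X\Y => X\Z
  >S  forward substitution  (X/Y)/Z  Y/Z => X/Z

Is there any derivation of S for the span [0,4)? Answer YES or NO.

YES

[0,4] S   <
  [0,2] NP   >
    [0,1] "dog" : NP/PP
    [1,2] "with" : PP
  [2,4] S\NP   <
    [2,3] "clearly" : N
    [3,4] "under" : (S\NP)\N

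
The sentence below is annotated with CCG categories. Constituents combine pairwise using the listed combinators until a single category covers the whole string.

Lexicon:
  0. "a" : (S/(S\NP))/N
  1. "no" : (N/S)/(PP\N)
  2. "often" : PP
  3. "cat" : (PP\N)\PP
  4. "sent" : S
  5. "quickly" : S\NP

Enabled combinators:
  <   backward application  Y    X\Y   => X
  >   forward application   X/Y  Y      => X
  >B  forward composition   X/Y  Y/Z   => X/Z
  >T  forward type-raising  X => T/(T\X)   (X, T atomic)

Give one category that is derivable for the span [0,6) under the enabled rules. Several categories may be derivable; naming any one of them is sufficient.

S

[0,6] S   >
  [0,5] S/(S\NP)   >
    [0,1] "a" : (S/(S\NP))/N
    [1,5] N   >
      [1,4] N/S   >
        [1,2] "no" : (N/S)/(PP\N)
        [2,4] PP\N   <
          [2,3] "often" : PP
          [3,4] "cat" : (PP\N)\PP
      [4,5] "sent" : S
  [5,6] "quickly" : S\NP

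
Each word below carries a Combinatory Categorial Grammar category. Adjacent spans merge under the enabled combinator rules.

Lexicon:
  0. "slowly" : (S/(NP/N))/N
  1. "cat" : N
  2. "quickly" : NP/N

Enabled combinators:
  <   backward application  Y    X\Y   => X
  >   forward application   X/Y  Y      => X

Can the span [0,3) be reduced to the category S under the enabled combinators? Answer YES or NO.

YES

[0,3] S   >
  [0,2] S/(NP/N)   >
    [0,1] "slowly" : (S/(NP/N))/N
    [1,2] "cat" : N
  [2,3] "quickly" : NP/N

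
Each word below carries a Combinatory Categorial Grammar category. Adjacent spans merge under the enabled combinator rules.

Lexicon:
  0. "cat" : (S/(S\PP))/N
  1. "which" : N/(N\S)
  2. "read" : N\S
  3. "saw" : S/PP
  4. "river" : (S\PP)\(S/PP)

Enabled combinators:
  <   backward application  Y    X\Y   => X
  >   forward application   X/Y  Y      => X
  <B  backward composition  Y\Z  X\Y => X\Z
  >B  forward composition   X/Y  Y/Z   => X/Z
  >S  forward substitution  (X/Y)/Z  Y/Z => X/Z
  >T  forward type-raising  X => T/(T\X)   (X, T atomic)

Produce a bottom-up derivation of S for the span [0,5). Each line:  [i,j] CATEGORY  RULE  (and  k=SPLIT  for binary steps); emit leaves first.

[0,1] (S/(S\PP))/N  lex  "cat"
[1,2] N/(N\S)  lex  "which"
[2,3] N\S  lex  "read"
[1,3] N  >  k=2
[0,3] S/(S\PP)  >  k=1
[3,4] S/PP  lex  "saw"
[4,5] (S\PP)\(S/PP)  lex  "river"
[3,5] S\PP  <  k=4
[0,5] S  >  k=3

[0,5] S   >
  [0,3] S/(S\PP)   >
    [0,1] "cat" : (S/(S\PP))/N
    [1,3] N   >
      [1,2] "which" : N/(N\S)
      [2,3] "read" : N\S
  [3,5] S\PP   <
    [3,4] "saw" : S/PP
    [4,5] "river" : (S\PP)\(S/PP)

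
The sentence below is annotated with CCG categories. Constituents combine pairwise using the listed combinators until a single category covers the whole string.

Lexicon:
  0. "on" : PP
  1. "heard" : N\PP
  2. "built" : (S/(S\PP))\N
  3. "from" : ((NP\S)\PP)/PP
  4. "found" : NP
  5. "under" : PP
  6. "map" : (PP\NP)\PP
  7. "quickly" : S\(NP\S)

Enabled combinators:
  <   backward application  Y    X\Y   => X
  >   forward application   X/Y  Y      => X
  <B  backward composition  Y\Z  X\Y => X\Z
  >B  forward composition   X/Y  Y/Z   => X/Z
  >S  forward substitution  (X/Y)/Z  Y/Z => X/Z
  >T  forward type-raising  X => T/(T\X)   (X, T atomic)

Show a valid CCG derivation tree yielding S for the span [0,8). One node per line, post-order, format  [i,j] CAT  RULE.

[0,1] PP  lex  "on"
[0,1] N/(N\PP)  >T
[1,2] N\PP  lex  "heard"
[0,2] N  >  k=1
[2,3] (S/(S\PP))\N  lex  "built"
[0,3] S/(S\PP)  <  k=2
[3,4] ((NP\S)\PP)/PP  lex  "from"
[4,5] NP  lex  "found"
[5,6] PP  lex  "under"
[6,7] (PP\NP)\PP  lex  "map"
[5,7] PP\NP  <  k=6
[4,7] PP  <  k=5
[3,7] (NP\S)\PP  >  k=4
[7,8] S\(NP\S)  lex  "quickly"
[3,8] S\PP  <B  k=7
[0,8] S  >  k=3

[0,8] S   >
  [0,3] S/(S\PP)   <
    [0,2] N   >
      [0,1] N/(N\PP)   >T
        [0,1] "on" : PP
      [1,2] "heard" : N\PP
    [2,3] "built" : (S/(S\PP))\N
  [3,8] S\PP   <B
    [3,7] (NP\S)\PP   >
      [3,4] "from" : ((NP\S)\PP)/PP
      [4,7] PP   <
        [4,5] "found" : NP
        [5,7] PP\NP   <
          [5,6] "under" : PP
          [6,7] "map" : (PP\NP)\PP
    [7,8] "quickly" : S\(NP\S)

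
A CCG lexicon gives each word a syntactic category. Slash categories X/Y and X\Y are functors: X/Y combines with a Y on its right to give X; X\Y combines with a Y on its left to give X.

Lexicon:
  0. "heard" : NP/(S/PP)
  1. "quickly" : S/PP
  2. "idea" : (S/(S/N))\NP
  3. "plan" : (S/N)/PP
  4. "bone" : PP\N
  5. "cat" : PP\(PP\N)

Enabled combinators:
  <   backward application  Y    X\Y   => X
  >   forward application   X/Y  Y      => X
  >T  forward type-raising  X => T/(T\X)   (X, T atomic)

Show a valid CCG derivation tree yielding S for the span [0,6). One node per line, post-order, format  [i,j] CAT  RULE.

[0,6] S   >
  [0,3] S/(S/N)   <
    [0,2] NP   >
      [0,1] "heard" : NP/(S/PP)
      [1,2] "quickly" : S/PP
    [2,3] "idea" : (S/(S/N))\NP
  [3,6] S/N   >
    [3,4] "plan" : (S/N)/PP
    [4,6] PP   <
      [4,5] "bone" : PP\N
      [5,6] "cat" : PP\(PP\N)

[0,1] NP/(S/PP)  lex  "heard"
[1,2] S/PP  lex  "quickly"
[0,2] NP  >  k=1
[2,3] (S/(S/N))\NP  lex  "idea"
[0,3] S/(S/N)  <  k=2
[3,4] (S/N)/PP  lex  "plan"
[4,5] PP\N  lex  "bone"
[5,6] PP\(PP\N)  lex  "cat"
[4,6] PP  <  k=5
[3,6] S/N  >  k=4
[0,6] S  >  k=3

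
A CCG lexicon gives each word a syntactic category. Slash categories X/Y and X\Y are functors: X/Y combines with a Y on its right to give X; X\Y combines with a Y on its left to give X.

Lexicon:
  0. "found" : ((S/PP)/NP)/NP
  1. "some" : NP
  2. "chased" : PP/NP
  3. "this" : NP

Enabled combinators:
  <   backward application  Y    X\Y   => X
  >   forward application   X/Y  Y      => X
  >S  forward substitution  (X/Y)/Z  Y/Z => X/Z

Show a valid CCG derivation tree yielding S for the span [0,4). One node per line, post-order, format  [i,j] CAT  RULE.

[0,4] S   >
  [0,3] S/NP   >S
    [0,2] (S/PP)/NP   >
      [0,1] "found" : ((S/PP)/NP)/NP
      [1,2] "some" : NP
    [2,3] "chased" : PP/NP
  [3,4] "this" : NP

[0,1] ((S/PP)/NP)/NP  lex  "found"
[1,2] NP  lex  "some"
[0,2] (S/PP)/NP  >  k=1
[2,3] PP/NP  lex  "chased"
[0,3] S/NP  >S  k=2
[3,4] NP  lex  "this"
[0,4] S  >  k=3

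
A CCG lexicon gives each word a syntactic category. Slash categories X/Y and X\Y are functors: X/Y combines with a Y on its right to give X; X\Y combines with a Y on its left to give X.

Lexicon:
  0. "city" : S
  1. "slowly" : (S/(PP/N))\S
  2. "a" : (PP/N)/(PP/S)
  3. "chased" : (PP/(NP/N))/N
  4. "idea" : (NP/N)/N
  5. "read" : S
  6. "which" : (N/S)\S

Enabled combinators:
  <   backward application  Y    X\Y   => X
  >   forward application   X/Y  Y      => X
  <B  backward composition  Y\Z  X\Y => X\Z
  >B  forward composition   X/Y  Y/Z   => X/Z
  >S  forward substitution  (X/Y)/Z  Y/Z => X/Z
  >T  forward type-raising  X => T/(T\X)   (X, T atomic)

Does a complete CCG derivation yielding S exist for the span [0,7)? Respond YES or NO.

[0,7] S   >
  [0,2] S/(PP/N)   <
    [0,1] "city" : S
    [1,2] "slowly" : (S/(PP/N))\S
  [2,7] PP/N   >
    [2,3] "a" : (PP/N)/(PP/S)
    [3,7] PP/S   >B
      [3,5] PP/N   >S
        [3,4] "chased" : (PP/(NP/N))/N
        [4,5] "idea" : (NP/N)/N
      [5,7] N/S   <
        [5,6] "read" : S
        [6,7] "which" : (N/S)\S

YES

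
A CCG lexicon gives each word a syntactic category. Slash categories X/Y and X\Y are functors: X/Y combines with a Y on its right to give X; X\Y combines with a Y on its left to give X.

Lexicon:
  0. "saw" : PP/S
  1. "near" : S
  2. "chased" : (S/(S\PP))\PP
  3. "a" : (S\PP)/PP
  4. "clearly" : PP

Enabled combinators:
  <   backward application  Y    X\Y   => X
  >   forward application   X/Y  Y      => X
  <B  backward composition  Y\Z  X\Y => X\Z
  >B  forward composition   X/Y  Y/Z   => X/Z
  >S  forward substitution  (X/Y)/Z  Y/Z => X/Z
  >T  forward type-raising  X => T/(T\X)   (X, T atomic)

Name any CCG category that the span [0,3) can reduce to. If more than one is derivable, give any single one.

S/(S\PP)

[0,5] S   >
  [0,3] S/(S\PP)   <
    [0,2] PP   >
      [0,1] "saw" : PP/S
      [1,2] "near" : S
    [2,3] "chased" : (S/(S\PP))\PP
  [3,5] S\PP   >
    [3,4] "a" : (S\PP)/PP
    [4,5] "clearly" : PP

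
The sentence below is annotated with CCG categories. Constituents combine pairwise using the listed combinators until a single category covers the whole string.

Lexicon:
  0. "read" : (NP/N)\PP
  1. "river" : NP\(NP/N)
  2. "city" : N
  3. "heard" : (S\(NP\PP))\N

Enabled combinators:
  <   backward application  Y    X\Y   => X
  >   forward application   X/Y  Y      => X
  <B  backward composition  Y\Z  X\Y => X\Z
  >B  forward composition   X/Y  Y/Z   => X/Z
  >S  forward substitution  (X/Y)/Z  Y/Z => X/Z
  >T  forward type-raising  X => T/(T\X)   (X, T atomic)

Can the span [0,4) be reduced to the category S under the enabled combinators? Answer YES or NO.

YES

[0,4] S   <
  [0,2] NP\PP   <B
    [0,1] "read" : (NP/N)\PP
    [1,2] "river" : NP\(NP/N)
  [2,4] S\(NP\PP)   <
    [2,3] "city" : N
    [3,4] "heard" : (S\(NP\PP))\N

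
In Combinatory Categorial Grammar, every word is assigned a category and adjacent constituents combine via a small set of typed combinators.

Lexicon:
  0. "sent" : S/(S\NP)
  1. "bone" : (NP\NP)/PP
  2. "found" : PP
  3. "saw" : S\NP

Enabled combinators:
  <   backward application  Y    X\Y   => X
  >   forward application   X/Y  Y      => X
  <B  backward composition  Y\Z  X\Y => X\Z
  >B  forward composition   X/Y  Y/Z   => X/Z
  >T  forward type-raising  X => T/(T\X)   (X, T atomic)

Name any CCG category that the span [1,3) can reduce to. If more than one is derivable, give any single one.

NP\NP

[0,4] S   >
  [0,1] "sent" : S/(S\NP)
  [1,4] S\NP   <B
    [1,3] NP\NP   >
      [1,2] "bone" : (NP\NP)/PP
      [2,3] "found" : PP
    [3,4] "saw" : S\NP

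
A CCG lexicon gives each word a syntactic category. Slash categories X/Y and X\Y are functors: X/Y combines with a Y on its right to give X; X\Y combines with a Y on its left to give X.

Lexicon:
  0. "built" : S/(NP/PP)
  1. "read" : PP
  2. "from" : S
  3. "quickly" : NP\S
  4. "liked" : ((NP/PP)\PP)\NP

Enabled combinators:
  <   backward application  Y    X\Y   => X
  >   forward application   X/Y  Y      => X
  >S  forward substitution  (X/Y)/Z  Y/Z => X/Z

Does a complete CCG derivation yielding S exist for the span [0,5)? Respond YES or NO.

YES

[0,5] S   >
  [0,1] "built" : S/(NP/PP)
  [1,5] NP/PP   <
    [1,2] "read" : PP
    [2,5] (NP/PP)\PP   <
      [2,4] NP   <
        [2,3] "from" : S
        [3,4] "quickly" : NP\S
      [4,5] "liked" : ((NP/PP)\PP)\NP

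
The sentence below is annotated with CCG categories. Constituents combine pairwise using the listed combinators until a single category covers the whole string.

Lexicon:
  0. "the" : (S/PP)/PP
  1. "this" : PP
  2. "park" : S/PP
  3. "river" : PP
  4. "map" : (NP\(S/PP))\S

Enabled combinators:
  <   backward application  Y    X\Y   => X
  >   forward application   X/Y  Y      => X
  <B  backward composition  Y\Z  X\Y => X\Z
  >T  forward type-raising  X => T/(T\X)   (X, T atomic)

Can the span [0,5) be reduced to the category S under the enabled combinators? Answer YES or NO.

(S/PP)/PP PP S/PP PP (NP\(S/PP))\S
CKY chart[0,5] = {N/(N\NP), NP, NP/(NP\NP), PP/(PP\NP), S/(S\NP)}; S ∉ chart

NO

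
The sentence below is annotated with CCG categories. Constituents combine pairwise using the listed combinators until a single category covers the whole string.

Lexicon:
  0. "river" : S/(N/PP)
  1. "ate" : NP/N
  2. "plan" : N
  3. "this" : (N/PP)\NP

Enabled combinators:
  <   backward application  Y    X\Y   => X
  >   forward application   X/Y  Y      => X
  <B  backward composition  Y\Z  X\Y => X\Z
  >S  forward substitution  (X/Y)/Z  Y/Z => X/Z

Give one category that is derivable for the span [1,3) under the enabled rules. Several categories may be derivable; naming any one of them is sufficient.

NP

[0,4] S   >
  [0,1] "river" : S/(N/PP)
  [1,4] N/PP   <
    [1,3] NP   >
      [1,2] "ate" : NP/N
      [2,3] "plan" : N
    [3,4] "this" : (N/PP)\NP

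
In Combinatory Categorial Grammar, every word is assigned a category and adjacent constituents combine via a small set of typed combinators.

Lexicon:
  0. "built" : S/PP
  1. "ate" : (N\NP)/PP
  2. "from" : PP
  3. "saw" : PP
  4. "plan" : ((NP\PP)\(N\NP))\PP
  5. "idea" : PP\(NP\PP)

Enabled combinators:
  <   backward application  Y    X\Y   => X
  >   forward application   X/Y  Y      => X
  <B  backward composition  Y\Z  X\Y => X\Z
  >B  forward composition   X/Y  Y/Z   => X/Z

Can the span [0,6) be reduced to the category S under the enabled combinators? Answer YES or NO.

[0,6] S   >
  [0,1] "built" : S/PP
  [1,6] PP   <
    [1,5] NP\PP   <
      [1,3] N\NP   >
        [1,2] "ate" : (N\NP)/PP
        [2,3] "from" : PP
      [3,5] (NP\PP)\(N\NP)   <
        [3,4] "saw" : PP
        [4,5] "plan" : ((NP\PP)\(N\NP))\PP
    [5,6] "idea" : PP\(NP\PP)

YES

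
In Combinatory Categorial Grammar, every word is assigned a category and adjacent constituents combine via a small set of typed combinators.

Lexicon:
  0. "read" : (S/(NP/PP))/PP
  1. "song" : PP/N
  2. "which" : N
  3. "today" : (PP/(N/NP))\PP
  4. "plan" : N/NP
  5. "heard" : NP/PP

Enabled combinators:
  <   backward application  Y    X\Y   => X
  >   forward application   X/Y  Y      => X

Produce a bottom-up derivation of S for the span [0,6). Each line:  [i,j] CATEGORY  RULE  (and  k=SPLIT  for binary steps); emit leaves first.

[0,1] (S/(NP/PP))/PP  lex  "read"
[1,2] PP/N  lex  "song"
[2,3] N  lex  "which"
[1,3] PP  >  k=2
[3,4] (PP/(N/NP))\PP  lex  "today"
[1,4] PP/(N/NP)  <  k=3
[4,5] N/NP  lex  "plan"
[1,5] PP  >  k=4
[0,5] S/(NP/PP)  >  k=1
[5,6] NP/PP  lex  "heard"
[0,6] S  >  k=5

[0,6] S   >
  [0,5] S/(NP/PP)   >
    [0,1] "read" : (S/(NP/PP))/PP
    [1,5] PP   >
      [1,4] PP/(N/NP)   <
        [1,3] PP   >
          [1,2] "song" : PP/N
          [2,3] "which" : N
        [3,4] "today" : (PP/(N/NP))\PP
      [4,5] "plan" : N/NP
  [5,6] "heard" : NP/PP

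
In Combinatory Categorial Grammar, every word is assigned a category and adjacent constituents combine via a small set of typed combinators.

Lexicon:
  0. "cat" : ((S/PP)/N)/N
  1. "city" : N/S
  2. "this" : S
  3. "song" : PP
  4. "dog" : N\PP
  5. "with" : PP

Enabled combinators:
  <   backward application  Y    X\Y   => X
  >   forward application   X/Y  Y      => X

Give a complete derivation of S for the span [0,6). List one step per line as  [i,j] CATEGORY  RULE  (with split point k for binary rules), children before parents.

[0,6] S   >
  [0,5] S/PP   >
    [0,3] (S/PP)/N   >
      [0,1] "cat" : ((S/PP)/N)/N
      [1,3] N   >
        [1,2] "city" : N/S
        [2,3] "this" : S
    [3,5] N   <
      [3,4] "song" : PP
      [4,5] "dog" : N\PP
  [5,6] "with" : PP

[0,1] ((S/PP)/N)/N  lex  "cat"
[1,2] N/S  lex  "city"
[2,3] S  lex  "this"
[1,3] N  >  k=2
[0,3] (S/PP)/N  >  k=1
[3,4] PP  lex  "song"
[4,5] N\PP  lex  "dog"
[3,5] N  <  k=4
[0,5] S/PP  >  k=3
[5,6] PP  lex  "with"
[0,6] S  >  k=5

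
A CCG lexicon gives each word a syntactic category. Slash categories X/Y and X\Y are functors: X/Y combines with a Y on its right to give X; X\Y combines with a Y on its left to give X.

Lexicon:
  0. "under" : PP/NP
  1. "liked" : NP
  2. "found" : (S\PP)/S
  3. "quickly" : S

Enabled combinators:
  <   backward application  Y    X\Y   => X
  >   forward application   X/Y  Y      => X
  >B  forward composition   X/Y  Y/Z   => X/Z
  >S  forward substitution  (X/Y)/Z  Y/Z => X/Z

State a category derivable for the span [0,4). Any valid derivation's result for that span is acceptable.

S

[0,4] S   <
  [0,2] PP   >
    [0,1] "under" : PP/NP
    [1,2] "liked" : NP
  [2,4] S\PP   >
    [2,3] "found" : (S\PP)/S
    [3,4] "quickly" : S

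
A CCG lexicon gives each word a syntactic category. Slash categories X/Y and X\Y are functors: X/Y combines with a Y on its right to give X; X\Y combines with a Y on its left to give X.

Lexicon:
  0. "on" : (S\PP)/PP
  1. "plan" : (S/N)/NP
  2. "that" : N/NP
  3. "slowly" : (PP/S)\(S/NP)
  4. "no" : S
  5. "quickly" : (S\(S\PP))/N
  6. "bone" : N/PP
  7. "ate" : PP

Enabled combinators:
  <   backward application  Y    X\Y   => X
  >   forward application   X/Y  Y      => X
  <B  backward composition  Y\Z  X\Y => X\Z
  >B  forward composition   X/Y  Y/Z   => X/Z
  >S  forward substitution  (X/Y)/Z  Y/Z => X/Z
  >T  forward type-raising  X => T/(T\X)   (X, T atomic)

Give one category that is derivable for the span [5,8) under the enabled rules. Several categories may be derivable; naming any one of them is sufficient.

S\(S\PP)

[0,8] S   <
  [0,5] S\PP   >
    [0,1] "on" : (S\PP)/PP
    [1,5] PP   >
      [1,4] PP/S   <
        [1,3] S/NP   >S
          [1,2] "plan" : (S/N)/NP
          [2,3] "that" : N/NP
        [3,4] "slowly" : (PP/S)\(S/NP)
      [4,5] "no" : S
  [5,8] S\(S\PP)   >
    [5,6] "quickly" : (S\(S\PP))/N
    [6,8] N   >
      [6,7] "bone" : N/PP
      [7,8] "ate" : PP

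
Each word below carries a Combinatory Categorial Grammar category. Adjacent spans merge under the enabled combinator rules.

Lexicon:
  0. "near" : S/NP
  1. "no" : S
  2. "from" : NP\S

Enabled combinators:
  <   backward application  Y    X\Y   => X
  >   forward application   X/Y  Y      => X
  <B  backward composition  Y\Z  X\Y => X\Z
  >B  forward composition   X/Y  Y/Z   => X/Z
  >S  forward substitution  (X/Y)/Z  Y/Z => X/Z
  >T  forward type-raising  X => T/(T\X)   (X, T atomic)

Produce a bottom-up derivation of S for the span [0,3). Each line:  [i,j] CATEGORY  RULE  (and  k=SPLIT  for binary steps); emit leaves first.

[0,1] S/NP  lex  "near"
[1,2] S  lex  "no"
[1,2] NP/(NP\S)  >T
[2,3] NP\S  lex  "from"
[1,3] NP  >  k=2
[0,3] S  >  k=1

[0,3] S   >
  [0,1] "near" : S/NP
  [1,3] NP   >
    [1,2] NP/(NP\S)   >T
      [1,2] "no" : S
    [2,3] "from" : NP\S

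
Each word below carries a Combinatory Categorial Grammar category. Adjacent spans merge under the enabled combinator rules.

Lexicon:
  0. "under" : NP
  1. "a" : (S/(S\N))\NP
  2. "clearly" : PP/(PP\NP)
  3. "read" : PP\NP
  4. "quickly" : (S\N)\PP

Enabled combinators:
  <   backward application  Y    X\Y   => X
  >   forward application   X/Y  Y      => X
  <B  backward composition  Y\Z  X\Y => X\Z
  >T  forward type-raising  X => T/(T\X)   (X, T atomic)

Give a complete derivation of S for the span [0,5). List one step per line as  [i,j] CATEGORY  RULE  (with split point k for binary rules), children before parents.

[0,5] S   >
  [0,2] S/(S\N)   <
    [0,1] "under" : NP
    [1,2] "a" : (S/(S\N))\NP
  [2,5] S\N   <
    [2,4] PP   >
      [2,3] "clearly" : PP/(PP\NP)
      [3,4] "read" : PP\NP
    [4,5] "quickly" : (S\N)\PP

[0,1] NP  lex  "under"
[1,2] (S/(S\N))\NP  lex  "a"
[0,2] S/(S\N)  <  k=1
[2,3] PP/(PP\NP)  lex  "clearly"
[3,4] PP\NP  lex  "read"
[2,4] PP  >  k=3
[4,5] (S\N)\PP  lex  "quickly"
[2,5] S\N  <  k=4
[0,5] S  >  k=2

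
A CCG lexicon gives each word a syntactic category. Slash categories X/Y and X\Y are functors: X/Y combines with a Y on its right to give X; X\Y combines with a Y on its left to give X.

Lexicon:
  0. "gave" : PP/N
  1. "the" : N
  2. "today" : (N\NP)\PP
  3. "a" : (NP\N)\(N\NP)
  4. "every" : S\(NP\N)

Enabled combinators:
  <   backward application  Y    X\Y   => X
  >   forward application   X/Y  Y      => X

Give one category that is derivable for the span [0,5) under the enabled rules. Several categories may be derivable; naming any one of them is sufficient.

S

[0,5] S   <
  [0,4] NP\N   <
    [0,3] N\NP   <
      [0,2] PP   >
        [0,1] "gave" : PP/N
        [1,2] "the" : N
      [2,3] "today" : (N\NP)\PP
    [3,4] "a" : (NP\N)\(N\NP)
  [4,5] "every" : S\(NP\N)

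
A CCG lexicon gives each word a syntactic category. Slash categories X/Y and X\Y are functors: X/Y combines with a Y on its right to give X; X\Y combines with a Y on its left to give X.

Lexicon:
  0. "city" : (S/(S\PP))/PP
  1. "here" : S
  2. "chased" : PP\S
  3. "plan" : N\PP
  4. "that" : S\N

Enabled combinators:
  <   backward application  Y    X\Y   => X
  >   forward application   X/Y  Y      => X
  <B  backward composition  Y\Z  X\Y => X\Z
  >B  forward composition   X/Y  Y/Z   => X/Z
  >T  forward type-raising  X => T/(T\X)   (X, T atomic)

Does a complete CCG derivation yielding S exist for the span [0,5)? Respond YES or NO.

YES

[0,5] S   >
  [0,3] S/(S\PP)   >
    [0,1] "city" : (S/(S\PP))/PP
    [1,3] PP   <
      [1,2] "here" : S
      [2,3] "chased" : PP\S
  [3,5] S\PP   <B
    [3,4] "plan" : N\PP
    [4,5] "that" : S\N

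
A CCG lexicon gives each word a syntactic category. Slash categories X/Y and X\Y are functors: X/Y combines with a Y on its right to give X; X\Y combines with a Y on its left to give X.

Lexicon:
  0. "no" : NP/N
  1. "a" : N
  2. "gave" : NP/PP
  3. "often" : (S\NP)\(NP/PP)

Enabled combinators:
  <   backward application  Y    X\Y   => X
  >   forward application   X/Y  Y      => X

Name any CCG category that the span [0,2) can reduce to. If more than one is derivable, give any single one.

NP

[0,4] S   <
  [0,2] NP   >
    [0,1] "no" : NP/N
    [1,2] "a" : N
  [2,4] S\NP   <
    [2,3] "gave" : NP/PP
    [3,4] "often" : (S\NP)\(NP/PP)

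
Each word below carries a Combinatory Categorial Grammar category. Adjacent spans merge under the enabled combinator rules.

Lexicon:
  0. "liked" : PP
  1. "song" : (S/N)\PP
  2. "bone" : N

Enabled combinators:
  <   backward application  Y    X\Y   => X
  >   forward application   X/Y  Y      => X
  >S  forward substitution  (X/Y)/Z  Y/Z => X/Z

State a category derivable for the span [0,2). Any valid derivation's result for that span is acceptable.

S/N

[0,3] S   >
  [0,2] S/N   <
    [0,1] "liked" : PP
    [1,2] "song" : (S/N)\PP
  [2,3] "bone" : N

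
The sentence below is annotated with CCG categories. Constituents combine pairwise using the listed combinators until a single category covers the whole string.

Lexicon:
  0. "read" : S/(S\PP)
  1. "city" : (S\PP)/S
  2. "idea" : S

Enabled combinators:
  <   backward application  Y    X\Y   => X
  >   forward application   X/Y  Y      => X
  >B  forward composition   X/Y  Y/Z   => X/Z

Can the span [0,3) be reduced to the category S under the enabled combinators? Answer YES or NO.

YES

[0,3] S   >
  [0,1] "read" : S/(S\PP)
  [1,3] S\PP   >
    [1,2] "city" : (S\PP)/S
    [2,3] "idea" : S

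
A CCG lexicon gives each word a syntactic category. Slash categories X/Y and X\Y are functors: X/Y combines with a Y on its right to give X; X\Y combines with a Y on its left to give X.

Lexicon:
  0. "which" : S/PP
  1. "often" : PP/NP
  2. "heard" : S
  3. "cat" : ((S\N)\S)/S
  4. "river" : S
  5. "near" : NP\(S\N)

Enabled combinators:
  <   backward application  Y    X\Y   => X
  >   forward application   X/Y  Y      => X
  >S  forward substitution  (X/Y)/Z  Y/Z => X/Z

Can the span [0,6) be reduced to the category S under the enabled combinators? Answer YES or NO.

[0,6] S   >
  [0,1] "which" : S/PP
  [1,6] PP   >
    [1,2] "often" : PP/NP
    [2,6] NP   <
      [2,5] S\N   <
        [2,3] "heard" : S
        [3,5] (S\N)\S   >
          [3,4] "cat" : ((S\N)\S)/S
          [4,5] "river" : S
      [5,6] "near" : NP\(S\N)

YES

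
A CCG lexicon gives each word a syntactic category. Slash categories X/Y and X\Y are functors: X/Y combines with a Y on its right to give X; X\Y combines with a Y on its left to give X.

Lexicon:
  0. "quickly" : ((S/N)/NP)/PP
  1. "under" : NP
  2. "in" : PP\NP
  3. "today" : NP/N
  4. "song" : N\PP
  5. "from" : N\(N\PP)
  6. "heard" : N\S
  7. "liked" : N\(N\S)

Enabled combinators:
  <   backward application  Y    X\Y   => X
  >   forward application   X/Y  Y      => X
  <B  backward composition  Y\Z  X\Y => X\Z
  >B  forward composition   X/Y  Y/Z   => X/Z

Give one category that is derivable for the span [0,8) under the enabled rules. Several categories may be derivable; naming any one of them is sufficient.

[0,8] S   >
  [0,6] S/N   >
    [0,3] (S/N)/NP   >
      [0,1] "quickly" : ((S/N)/NP)/PP
      [1,3] PP   <
        [1,2] "under" : NP
        [2,3] "in" : PP\NP
    [3,6] NP   >
      [3,4] "today" : NP/N
      [4,6] N   <
        [4,5] "song" : N\PP
        [5,6] "from" : N\(N\PP)
  [6,8] N   <
    [6,7] "heard" : N\S
    [7,8] "liked" : N\(N\S)

S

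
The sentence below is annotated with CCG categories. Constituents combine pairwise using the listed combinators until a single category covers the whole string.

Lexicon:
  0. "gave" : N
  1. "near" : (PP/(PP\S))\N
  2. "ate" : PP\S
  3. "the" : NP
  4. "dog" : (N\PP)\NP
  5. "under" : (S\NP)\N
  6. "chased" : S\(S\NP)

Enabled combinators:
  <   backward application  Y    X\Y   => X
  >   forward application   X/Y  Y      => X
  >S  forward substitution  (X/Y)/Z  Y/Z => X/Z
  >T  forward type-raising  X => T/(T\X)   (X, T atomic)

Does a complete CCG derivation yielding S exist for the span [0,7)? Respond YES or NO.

[0,7] S   <
  [0,6] S\NP   <
    [0,5] N   <
      [0,3] PP   >
        [0,2] PP/(PP\S)   <
          [0,1] "gave" : N
          [1,2] "near" : (PP/(PP\S))\N
        [2,3] "ate" : PP\S
      [3,5] N\PP   <
        [3,4] "the" : NP
        [4,5] "dog" : (N\PP)\NP
    [5,6] "under" : (S\NP)\N
  [6,7] "chased" : S\(S\NP)

YES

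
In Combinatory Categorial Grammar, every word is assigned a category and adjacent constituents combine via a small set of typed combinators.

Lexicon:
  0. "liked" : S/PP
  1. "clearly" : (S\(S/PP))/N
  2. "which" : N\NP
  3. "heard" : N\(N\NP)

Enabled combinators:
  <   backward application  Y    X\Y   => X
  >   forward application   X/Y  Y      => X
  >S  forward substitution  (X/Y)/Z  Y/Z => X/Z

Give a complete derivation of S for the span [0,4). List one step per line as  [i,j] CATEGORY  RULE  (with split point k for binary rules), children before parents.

[0,1] S/PP  lex  "liked"
[1,2] (S\(S/PP))/N  lex  "clearly"
[2,3] N\NP  lex  "which"
[3,4] N\(N\NP)  lex  "heard"
[2,4] N  <  k=3
[1,4] S\(S/PP)  >  k=2
[0,4] S  <  k=1

[0,4] S   <
  [0,1] "liked" : S/PP
  [1,4] S\(S/PP)   >
    [1,2] "clearly" : (S\(S/PP))/N
    [2,4] N   <
      [2,3] "which" : N\NP
      [3,4] "heard" : N\(N\NP)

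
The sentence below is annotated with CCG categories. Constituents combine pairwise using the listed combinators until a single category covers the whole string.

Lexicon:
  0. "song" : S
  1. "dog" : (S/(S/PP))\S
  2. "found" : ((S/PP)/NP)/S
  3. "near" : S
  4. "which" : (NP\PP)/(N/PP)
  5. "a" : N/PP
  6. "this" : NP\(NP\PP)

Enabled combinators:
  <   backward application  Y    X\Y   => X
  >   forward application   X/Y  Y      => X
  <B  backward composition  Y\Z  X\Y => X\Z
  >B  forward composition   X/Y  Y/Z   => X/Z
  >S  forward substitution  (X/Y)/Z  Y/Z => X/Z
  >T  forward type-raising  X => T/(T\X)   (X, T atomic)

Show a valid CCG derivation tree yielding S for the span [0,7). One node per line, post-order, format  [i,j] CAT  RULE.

[0,1] S  lex  "song"
[1,2] (S/(S/PP))\S  lex  "dog"
[0,2] S/(S/PP)  <  k=1
[2,3] ((S/PP)/NP)/S  lex  "found"
[3,4] S  lex  "near"
[2,4] (S/PP)/NP  >  k=3
[0,4] S/NP  >B  k=2
[4,5] (NP\PP)/(N/PP)  lex  "which"
[5,6] N/PP  lex  "a"
[4,6] NP\PP  >  k=5
[6,7] NP\(NP\PP)  lex  "this"
[4,7] NP  <  k=6
[0,7] S  >  k=4

[0,7] S   >
  [0,4] S/NP   >B
    [0,2] S/(S/PP)   <
      [0,1] "song" : S
      [1,2] "dog" : (S/(S/PP))\S
    [2,4] (S/PP)/NP   >
      [2,3] "found" : ((S/PP)/NP)/S
      [3,4] "near" : S
  [4,7] NP   <
    [4,6] NP\PP   >
      [4,5] "which" : (NP\PP)/(N/PP)
      [5,6] "a" : N/PP
    [6,7] "this" : NP\(NP\PP)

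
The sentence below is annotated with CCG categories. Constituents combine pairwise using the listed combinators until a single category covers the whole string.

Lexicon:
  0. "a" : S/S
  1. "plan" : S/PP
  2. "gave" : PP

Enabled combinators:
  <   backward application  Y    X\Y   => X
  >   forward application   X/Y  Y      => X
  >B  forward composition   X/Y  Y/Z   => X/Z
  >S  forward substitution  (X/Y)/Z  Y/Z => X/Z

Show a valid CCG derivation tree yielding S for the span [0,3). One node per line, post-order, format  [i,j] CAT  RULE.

[0,1] S/S  lex  "a"
[1,2] S/PP  lex  "plan"
[0,2] S/PP  >B  k=1
[2,3] PP  lex  "gave"
[0,3] S  >  k=2

[0,3] S   >
  [0,2] S/PP   >B
    [0,1] "a" : S/S
    [1,2] "plan" : S/PP
  [2,3] "gave" : PP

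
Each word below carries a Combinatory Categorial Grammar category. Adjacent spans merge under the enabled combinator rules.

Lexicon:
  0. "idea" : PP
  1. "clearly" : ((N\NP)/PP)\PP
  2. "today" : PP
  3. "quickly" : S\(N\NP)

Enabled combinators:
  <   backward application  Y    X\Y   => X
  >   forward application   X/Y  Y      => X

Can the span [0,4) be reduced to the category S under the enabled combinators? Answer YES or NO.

[0,4] S   <
  [0,3] N\NP   >
    [0,2] (N\NP)/PP   <
      [0,1] "idea" : PP
      [1,2] "clearly" : ((N\NP)/PP)\PP
    [2,3] "today" : PP
  [3,4] "quickly" : S\(N\NP)

YES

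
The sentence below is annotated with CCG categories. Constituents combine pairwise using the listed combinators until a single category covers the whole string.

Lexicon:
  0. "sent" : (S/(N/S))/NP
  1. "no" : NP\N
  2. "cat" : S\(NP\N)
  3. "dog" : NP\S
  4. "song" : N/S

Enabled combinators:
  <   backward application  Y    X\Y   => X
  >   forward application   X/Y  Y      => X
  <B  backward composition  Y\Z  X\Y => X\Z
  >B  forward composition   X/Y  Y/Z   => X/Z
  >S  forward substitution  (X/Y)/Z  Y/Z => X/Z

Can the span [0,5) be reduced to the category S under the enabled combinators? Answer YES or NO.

[0,5] S   >
  [0,4] S/(N/S)   >
    [0,1] "sent" : (S/(N/S))/NP
    [1,4] NP   <
      [1,3] S   <
        [1,2] "no" : NP\N
        [2,3] "cat" : S\(NP\N)
      [3,4] "dog" : NP\S
  [4,5] "song" : N/S

YES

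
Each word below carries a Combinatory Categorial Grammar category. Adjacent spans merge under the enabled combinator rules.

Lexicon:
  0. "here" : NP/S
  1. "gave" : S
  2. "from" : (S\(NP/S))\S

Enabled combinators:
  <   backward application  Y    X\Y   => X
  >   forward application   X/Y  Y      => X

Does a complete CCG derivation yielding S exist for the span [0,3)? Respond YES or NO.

[0,3] S   <
  [0,1] "here" : NP/S
  [1,3] S\(NP/S)   <
    [1,2] "gave" : S
    [2,3] "from" : (S\(NP/S))\S

YES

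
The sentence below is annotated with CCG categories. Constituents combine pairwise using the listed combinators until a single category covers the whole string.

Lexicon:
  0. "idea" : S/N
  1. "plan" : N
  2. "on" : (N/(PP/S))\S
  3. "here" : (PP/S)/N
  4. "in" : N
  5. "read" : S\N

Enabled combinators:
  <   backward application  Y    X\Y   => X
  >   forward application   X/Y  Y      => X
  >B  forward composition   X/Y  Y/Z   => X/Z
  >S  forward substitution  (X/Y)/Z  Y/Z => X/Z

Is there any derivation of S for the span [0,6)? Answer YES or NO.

YES

[0,6] S   <
  [0,5] N   >
    [0,3] N/(PP/S)   <
      [0,2] S   >
        [0,1] "idea" : S/N
        [1,2] "plan" : N
      [2,3] "on" : (N/(PP/S))\S
    [3,5] PP/S   >
      [3,4] "here" : (PP/S)/N
      [4,5] "in" : N
  [5,6] "read" : S\N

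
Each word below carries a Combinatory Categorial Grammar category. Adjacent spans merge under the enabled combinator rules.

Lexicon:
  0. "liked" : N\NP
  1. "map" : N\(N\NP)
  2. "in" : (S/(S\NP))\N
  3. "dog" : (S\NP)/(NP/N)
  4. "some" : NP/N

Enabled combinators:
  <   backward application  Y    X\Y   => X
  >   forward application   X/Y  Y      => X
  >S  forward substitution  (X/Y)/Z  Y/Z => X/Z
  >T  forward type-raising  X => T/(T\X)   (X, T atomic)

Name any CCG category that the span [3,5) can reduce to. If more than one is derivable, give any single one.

S\NP

[0,5] S   >
  [0,3] S/(S\NP)   <
    [0,2] N   <
      [0,1] "liked" : N\NP
      [1,2] "map" : N\(N\NP)
    [2,3] "in" : (S/(S\NP))\N
  [3,5] S\NP   >
    [3,4] "dog" : (S\NP)/(NP/N)
    [4,5] "some" : NP/N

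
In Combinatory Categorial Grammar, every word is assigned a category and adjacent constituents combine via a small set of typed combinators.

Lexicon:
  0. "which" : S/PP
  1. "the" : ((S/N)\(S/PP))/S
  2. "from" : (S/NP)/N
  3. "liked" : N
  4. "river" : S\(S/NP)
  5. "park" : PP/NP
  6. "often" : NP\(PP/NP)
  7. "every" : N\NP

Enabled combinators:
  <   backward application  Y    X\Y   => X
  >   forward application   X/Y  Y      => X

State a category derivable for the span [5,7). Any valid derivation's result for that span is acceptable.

[0,8] S   >
  [0,5] S/N   <
    [0,1] "which" : S/PP
    [1,5] (S/N)\(S/PP)   >
      [1,2] "the" : ((S/N)\(S/PP))/S
      [2,5] S   <
        [2,4] S/NP   >
          [2,3] "from" : (S/NP)/N
          [3,4] "liked" : N
        [4,5] "river" : S\(S/NP)
  [5,8] N   <
    [5,7] NP   <
      [5,6] "park" : PP/NP
      [6,7] "often" : NP\(PP/NP)
    [7,8] "every" : N\NP

NP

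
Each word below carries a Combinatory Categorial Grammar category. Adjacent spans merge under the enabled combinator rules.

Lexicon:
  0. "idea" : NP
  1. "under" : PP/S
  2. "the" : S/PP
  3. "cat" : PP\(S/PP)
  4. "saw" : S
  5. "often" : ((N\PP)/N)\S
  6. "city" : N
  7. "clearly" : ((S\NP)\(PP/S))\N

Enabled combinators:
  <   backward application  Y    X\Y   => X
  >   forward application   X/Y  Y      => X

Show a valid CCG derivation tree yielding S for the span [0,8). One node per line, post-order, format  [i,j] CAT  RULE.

[0,1] NP  lex  "idea"
[1,2] PP/S  lex  "under"
[2,3] S/PP  lex  "the"
[3,4] PP\(S/PP)  lex  "cat"
[2,4] PP  <  k=3
[4,5] S  lex  "saw"
[5,6] ((N\PP)/N)\S  lex  "often"
[4,6] (N\PP)/N  <  k=5
[6,7] N  lex  "city"
[4,7] N\PP  >  k=6
[2,7] N  <  k=4
[7,8] ((S\NP)\(PP/S))\N  lex  "clearly"
[2,8] (S\NP)\(PP/S)  <  k=7
[1,8] S\NP  <  k=2
[0,8] S  <  k=1

[0,8] S   <
  [0,1] "idea" : NP
  [1,8] S\NP   <
    [1,2] "under" : PP/S
    [2,8] (S\NP)\(PP/S)   <
      [2,7] N   <
        [2,4] PP   <
          [2,3] "the" : S/PP
          [3,4] "cat" : PP\(S/PP)
        [4,7] N\PP   >
          [4,6] (N\PP)/N   <
            [4,5] "saw" : S
            [5,6] "often" : ((N\PP)/N)\S
          [6,7] "city" : N
      [7,8] "clearly" : ((S\NP)\(PP/S))\N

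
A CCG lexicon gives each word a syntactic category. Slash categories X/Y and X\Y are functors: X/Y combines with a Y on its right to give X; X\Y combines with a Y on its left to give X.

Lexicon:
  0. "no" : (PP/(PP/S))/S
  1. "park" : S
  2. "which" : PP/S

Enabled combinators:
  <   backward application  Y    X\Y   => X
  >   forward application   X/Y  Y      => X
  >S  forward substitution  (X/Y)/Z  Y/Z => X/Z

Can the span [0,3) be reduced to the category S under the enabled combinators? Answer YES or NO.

NO

(PP/(PP/S))/S S PP/S
CKY chart[0,3] = {PP}; S ∉ chart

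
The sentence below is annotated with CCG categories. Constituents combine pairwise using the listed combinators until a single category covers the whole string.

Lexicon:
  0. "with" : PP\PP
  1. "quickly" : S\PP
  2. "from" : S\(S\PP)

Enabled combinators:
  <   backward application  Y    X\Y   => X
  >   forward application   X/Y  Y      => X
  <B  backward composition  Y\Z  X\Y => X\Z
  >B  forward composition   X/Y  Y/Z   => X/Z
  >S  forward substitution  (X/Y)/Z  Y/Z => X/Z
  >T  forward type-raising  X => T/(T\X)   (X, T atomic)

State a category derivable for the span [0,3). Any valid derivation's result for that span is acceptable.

[0,3] S   <
  [0,2] S\PP   <B
    [0,1] "with" : PP\PP
    [1,2] "quickly" : S\PP
  [2,3] "from" : S\(S\PP)

S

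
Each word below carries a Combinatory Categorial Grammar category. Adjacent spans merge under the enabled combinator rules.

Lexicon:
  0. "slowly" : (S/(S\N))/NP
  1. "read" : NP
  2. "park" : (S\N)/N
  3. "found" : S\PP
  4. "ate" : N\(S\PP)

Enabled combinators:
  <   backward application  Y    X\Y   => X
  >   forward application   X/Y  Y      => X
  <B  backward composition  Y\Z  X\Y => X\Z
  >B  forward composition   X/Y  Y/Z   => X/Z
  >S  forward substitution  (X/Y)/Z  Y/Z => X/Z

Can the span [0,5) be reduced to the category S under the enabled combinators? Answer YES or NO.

YES

[0,5] S   >
  [0,3] S/N   >B
    [0,2] S/(S\N)   >
      [0,1] "slowly" : (S/(S\N))/NP
      [1,2] "read" : NP
    [2,3] "park" : (S\N)/N
  [3,5] N   <
    [3,4] "found" : S\PP
    [4,5] "ate" : N\(S\PP)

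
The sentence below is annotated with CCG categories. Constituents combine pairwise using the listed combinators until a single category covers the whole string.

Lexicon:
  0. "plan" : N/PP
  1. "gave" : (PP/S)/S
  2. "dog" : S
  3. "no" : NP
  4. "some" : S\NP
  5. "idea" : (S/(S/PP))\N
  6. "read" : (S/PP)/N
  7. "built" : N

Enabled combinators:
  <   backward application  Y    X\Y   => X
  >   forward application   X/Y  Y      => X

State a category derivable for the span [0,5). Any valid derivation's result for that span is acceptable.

[0,8] S   >
  [0,6] S/(S/PP)   <
    [0,5] N   >
      [0,1] "plan" : N/PP
      [1,5] PP   >
        [1,3] PP/S   >
          [1,2] "gave" : (PP/S)/S
          [2,3] "dog" : S
        [3,5] S   <
          [3,4] "no" : NP
          [4,5] "some" : S\NP
    [5,6] "idea" : (S/(S/PP))\N
  [6,8] S/PP   >
    [6,7] "read" : (S/PP)/N
    [7,8] "built" : N

N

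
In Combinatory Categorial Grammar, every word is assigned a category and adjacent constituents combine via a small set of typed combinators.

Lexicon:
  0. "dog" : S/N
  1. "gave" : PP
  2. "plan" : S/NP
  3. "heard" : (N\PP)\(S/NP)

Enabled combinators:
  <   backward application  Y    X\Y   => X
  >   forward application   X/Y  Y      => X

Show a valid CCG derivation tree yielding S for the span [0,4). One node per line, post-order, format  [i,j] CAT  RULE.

[0,4] S   >
  [0,1] "dog" : S/N
  [1,4] N   <
    [1,2] "gave" : PP
    [2,4] N\PP   <
      [2,3] "plan" : S/NP
      [3,4] "heard" : (N\PP)\(S/NP)

[0,1] S/N  lex  "dog"
[1,2] PP  lex  "gave"
[2,3] S/NP  lex  "plan"
[3,4] (N\PP)\(S/NP)  lex  "heard"
[2,4] N\PP  <  k=3
[1,4] N  <  k=2
[0,4] S  >  k=1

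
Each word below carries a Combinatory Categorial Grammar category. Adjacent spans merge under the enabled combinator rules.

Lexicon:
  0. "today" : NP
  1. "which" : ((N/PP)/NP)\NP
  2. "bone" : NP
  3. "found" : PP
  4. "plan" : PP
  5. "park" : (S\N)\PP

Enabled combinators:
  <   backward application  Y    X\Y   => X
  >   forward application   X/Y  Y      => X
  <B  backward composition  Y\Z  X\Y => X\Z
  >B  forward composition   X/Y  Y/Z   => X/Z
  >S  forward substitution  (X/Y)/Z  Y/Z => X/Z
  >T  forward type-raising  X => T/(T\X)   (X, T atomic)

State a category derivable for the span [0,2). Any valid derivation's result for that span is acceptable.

(N/PP)/NP

[0,6] S   <
  [0,4] N   >
    [0,3] N/PP   >
      [0,2] (N/PP)/NP   <
        [0,1] "today" : NP
        [1,2] "which" : ((N/PP)/NP)\NP
      [2,3] "bone" : NP
    [3,4] "found" : PP
  [4,6] S\N   <
    [4,5] "plan" : PP
    [5,6] "park" : (S\N)\PP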